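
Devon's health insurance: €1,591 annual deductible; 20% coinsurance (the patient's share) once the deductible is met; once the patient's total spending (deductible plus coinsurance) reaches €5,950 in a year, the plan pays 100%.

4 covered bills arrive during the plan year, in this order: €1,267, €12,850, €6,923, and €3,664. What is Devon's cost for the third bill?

€1,384.60

Claim 1 (€1,267): entire amount goes to the deductible. Patient pays €1,267; OOP now €1,267.
Claim 2 (€12,850): €324 finishes the deductible; €12,526 goes to coinsurance; coinsurance €12,526 × 20% = €2,505.20. Patient owes €2,829.20 (running OOP €4,096.20).
Claim 3 (€6,923): 20% coinsurance on €6,923 = €1,384.60. Patient owes €1,384.60 (running OOP €5,480.80).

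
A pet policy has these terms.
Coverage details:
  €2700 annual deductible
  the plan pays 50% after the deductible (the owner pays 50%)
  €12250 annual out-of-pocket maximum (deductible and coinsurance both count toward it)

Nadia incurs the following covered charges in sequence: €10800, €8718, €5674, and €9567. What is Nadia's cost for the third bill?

#1 (€10800): deductible takes €2700, €8100 remains; 50% of €8100 = €4050. Owner pays €6750; OOP now €6750.
#2 (€8718): deductible already satisfied, so owner's share is 50% × €8718 = €4359. Owner pays €4359; OOP now €11109.
#3 (€5674): deductible met; 50% of €5674 = €2837. Adding that to €11109 gives €13946, past the €12250 cap; owner pays only €12250 − €11109 = €1141.

€1141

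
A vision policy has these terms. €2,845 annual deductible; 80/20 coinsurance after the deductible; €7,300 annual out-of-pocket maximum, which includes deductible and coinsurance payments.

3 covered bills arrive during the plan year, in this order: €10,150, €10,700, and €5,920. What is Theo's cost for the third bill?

€854

Bill 1, €10,150: €2,845 finishes the deductible; €7,305 goes to coinsurance; member's 20% is €1,461. Cost to member: €4,306. OOP to date €4,306.
Bill 2, €10,700: 20% coinsurance on €10,700 = €2,140. Member pays €2,140; OOP now €6,446.
Bill 3, €5,920: deductible met; 20% of €5,920 = €1,184. That would push OOP to €7,630, over the €7,300 cap, so member pays €7,300 − €6,446 = €854.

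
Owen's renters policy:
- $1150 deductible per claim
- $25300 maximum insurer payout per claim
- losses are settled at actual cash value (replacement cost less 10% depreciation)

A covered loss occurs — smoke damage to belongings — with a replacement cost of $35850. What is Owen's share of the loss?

$10550

Actual cash value after 10% depreciation: $35850 × 90% = $32265.
After the deductible, $32265 − $1150 = $31115 remains.
$31115 exceeds the $25300 limit, so the insurer pays the limit: $25300.
Tenant's share is the uncovered remainder: $35850 − $25300 = $10550.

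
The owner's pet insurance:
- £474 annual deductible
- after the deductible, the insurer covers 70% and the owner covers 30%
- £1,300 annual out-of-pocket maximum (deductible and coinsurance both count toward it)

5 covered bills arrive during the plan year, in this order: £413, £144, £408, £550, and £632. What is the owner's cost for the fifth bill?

£189.60

#1 (£413): fully absorbed by the deductible. Cost to owner: £413. OOP to date £413.
#2 (£144): £61 to deductible, leaving £83; 30% of £83 = £24.90. Owner pays £85.90; OOP now £498.90.
#3 (£408): 30% coinsurance on £408 = £122.40. Owner pays £122.40; OOP now £621.30.
#4 (£550): deductible already satisfied, so owner's share is 30% × £550 = £165. Owner pays £165; OOP now £786.30.
#5 (£632): deductible met; 30% of £632 = £189.60. Owner pays £189.60; OOP now £975.90.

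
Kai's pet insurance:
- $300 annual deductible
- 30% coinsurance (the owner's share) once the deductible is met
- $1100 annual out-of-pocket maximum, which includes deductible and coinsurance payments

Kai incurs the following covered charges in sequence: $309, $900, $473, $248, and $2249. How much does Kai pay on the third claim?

Claim 1 ($309): $300 finishes the deductible; $9 goes to coinsurance; 30% of $9 = $2.70. Owner pays $302.70; OOP now $302.70.
Claim 2 ($900): deductible met; 30% of $900 = $270. Owner pays $270; OOP now $572.70.
Claim 3 ($473): deductible already satisfied, so owner's share is 30% × $473 = $141.90. Owner pays $141.90; OOP now $714.60.

$141.90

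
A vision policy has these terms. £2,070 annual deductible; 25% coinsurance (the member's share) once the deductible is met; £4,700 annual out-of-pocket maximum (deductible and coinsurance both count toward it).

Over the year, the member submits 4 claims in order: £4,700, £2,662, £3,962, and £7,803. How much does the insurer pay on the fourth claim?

Claim 1 (£4,700): deductible takes £2,070, £2,630 remains; coinsurance £2,630 × 25% = £657.50. Cost to member: £2,727.50. OOP to date £2,727.50. Plan pays £4,700 − £2,727.50 = £1,972.50.
Claim 2 (£2,662): deductible met; 25% of £2,662 = £665.50. Member pays £665.50; OOP now £3,393. Plan pays £2,662 − £665.50 = £1,996.50.
Claim 3 (£3,962): deductible already satisfied, so member's share is 25% × £3,962 = £990.50. Cost to member: £990.50. OOP to date £4,383.50. Plan pays £3,962 − £990.50 = £2,971.50.
Claim 4 (£7,803): deductible already satisfied, so member's share is 25% × £7,803 = £1,950.75. Adding that to £4,383.50 gives £6,334.25, past the £4,700 cap; member pays only £4,700 − £4,383.50 = £316.50. Insurer: £7,803 − £316.50 = £7,486.50.

£7,486.50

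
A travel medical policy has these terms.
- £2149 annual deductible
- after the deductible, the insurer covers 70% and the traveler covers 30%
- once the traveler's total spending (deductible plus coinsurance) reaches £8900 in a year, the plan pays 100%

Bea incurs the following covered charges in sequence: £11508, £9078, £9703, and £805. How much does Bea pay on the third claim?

£1219.90

Bill 1, £11508: £2149 finishes the deductible; £9359 goes to coinsurance; traveler's 30% is £2807.70. Traveler pays £4956.70; OOP now £4956.70.
Bill 2, £9078: 30% coinsurance on £9078 = £2723.40. Traveler owes £2723.40 (running OOP £7680.10).
Bill 3, £9703: deductible met; 30% of £9703 = £2910.90. Adding that to £7680.10 gives £10591, past the £8900 cap; traveler pays only £8900 − £7680.10 = £1219.90.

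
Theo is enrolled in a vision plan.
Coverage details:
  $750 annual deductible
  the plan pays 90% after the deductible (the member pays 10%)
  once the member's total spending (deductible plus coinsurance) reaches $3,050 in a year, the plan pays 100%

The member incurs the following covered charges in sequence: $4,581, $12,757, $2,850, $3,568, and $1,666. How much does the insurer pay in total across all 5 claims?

Bill 1, $4,581: deductible takes $750, $3,831 remains; member's 10% is $383.10. Cost to member: $1,133.10. OOP to date $1,133.10. Insurer: $4,581 − $1,133.10 = $3,447.90.
Bill 2, $12,757: deductible already satisfied, so member's share is 10% × $12,757 = $1,275.70. Cost to member: $1,275.70. OOP to date $2,408.80. Plan pays $12,757 − $1,275.70 = $11,481.30.
Bill 3, $2,850: deductible met; 10% of $2,850 = $285. Cost to member: $285. OOP to date $2,693.80. Insurer: $2,850 − $285 = $2,565.
Bill 4, $3,568: deductible met; 10% of $3,568 = $356.80. Adding that to $2,693.80 gives $3,050.60, past the $3,050 cap; member pays only $3,050 − $2,693.80 = $356.20. Plan pays $3,568 − $356.20 = $3,211.80.
Bill 5, $1,666: deductible already satisfied, so member's share is 10% × $1,666 = $166.60. Adding that to $3,050 gives $3,216.60, past the $3,050 cap; member pays only $3,050 − $3,050 = $0. Plan pays $1,666 − $0 = $1,666.
Insurer total = bills − member's total = $25,422 − $3,050 = $22,372.

$22,372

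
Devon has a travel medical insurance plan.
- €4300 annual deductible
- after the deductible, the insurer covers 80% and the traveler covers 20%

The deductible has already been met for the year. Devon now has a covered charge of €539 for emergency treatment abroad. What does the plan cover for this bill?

€431.20

With the deductible met, the entire €539 is subject to coinsurance.
20% of €539 = €107.80 falls to the traveler.
The insurer covers the remainder: €539 − €107.80 = €431.20.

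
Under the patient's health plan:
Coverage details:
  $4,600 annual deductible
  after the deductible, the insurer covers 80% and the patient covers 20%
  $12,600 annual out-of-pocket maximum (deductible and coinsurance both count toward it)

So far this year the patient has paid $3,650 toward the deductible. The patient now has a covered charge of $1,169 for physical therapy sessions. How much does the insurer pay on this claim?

Deductible still to meet: $4,600 − $3,650 = $950.
That leaves $1,169 − $950 = $219 for coinsurance.
20% of $219 = $43.80 falls to the patient.
Patient responsibility before any cap: $950 + $43.80 = $993.80.
Year-to-date out-of-pocket becomes $3,650 + $993.80 = $4,643.80, still under the $12,600 maximum, so no cap applies.
The insurer covers the remainder: $1,169 − $993.80 = $175.20.

$175.20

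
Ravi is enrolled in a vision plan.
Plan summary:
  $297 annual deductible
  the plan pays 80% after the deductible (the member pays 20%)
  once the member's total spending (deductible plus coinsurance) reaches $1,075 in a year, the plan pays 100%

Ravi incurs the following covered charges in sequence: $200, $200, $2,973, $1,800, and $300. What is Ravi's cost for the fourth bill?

#1 ($200): entire amount goes to the deductible. Member owes $200 (running OOP $200).
#2 ($200): $97 finishes the deductible; $103 goes to coinsurance; coinsurance $103 × 20% = $20.60. Cost to member: $117.60. OOP to date $317.60.
#3 ($2,973): 20% coinsurance on $2,973 = $594.60. Member pays $594.60; OOP now $912.20.
#4 ($1,800): deductible already satisfied, so member's share is 20% × $1,800 = $360. That would push OOP to $1,272.20, over the $1,075 cap, so member pays $1,075 − $912.20 = $162.80.

$162.80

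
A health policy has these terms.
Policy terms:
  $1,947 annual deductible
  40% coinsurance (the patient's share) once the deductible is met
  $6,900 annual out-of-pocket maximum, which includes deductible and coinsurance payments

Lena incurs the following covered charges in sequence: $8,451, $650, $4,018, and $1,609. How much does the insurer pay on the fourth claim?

$1,124.80

Claim 1 — $8,451: deductible takes $1,947, $6,504 remains; patient's 40% is $2,601.60. Patient pays $4,548.60; OOP now $4,548.60. Plan pays $8,451 − $4,548.60 = $3,902.40.
Claim 2 — $650: deductible met; 40% of $650 = $260. Patient pays $260; OOP now $4,808.60. Insurer: $650 − $260 = $390.
Claim 3 — $4,018: 40% coinsurance on $4,018 = $1,607.20. Cost to patient: $1,607.20. OOP to date $6,415.80. Insurer: $4,018 − $1,607.20 = $2,410.80.
Claim 4 — $1,609: 40% coinsurance on $1,609 = $643.60. Adding that to $6,415.80 gives $7,059.40, past the $6,900 cap; patient pays only $6,900 − $6,415.80 = $484.20. Plan pays $1,609 − $484.20 = $1,124.80.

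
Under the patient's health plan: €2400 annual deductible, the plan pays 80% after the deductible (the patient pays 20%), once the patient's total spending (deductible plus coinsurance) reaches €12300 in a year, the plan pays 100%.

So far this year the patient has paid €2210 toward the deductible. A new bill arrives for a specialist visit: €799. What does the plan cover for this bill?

Deductible still to meet: €2400 − €2210 = €190.
The remaining €609 (= €799 − €190) moves to coinsurance.
Patient's 20% share of €609 is €121.80.
Patient responsibility before any cap: €190 + €121.80 = €311.80.
Year-to-date out-of-pocket becomes €2210 + €311.80 = €2521.80, still under the €12300 maximum, so no cap applies.
The plan picks up €799 − €311.80 = €487.20.

€487.20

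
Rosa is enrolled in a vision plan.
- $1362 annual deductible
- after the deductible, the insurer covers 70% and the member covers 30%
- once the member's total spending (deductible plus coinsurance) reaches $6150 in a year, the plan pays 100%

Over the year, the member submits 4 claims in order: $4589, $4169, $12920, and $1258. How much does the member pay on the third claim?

$2569.20

#1 ($4589): $1362 to deductible, leaving $3227; 30% of $3227 = $968.10. Member pays $2330.10; OOP now $2330.10.
#2 ($4169): 30% coinsurance on $4169 = $1250.70. Cost to member: $1250.70. OOP to date $3580.80.
#3 ($12920): deductible already satisfied, so member's share is 30% × $12920 = $3876. That would push OOP to $7456.80, over the $6150 cap, so member pays $6150 − $3580.80 = $2569.20.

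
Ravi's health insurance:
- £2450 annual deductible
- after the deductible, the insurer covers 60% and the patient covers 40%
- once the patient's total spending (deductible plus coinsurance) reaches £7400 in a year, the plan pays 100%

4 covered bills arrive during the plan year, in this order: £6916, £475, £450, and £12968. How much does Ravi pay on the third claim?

#1 (£6916): £2450 finishes the deductible; £4466 goes to coinsurance; patient's 40% is £1786.40. Patient pays £4236.40; OOP now £4236.40.
#2 (£475): deductible met; 40% of £475 = £190. Cost to patient: £190. OOP to date £4426.40.
#3 (£450): deductible already satisfied, so patient's share is 40% × £450 = £180. Patient owes £180 (running OOP £4606.40).

£180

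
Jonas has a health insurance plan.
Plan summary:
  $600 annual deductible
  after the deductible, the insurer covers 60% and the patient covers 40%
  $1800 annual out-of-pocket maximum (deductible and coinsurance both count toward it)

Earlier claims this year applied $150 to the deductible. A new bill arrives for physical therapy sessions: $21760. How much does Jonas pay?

Remaining deductible: $600 − $150 = $450.
That leaves $21760 − $450 = $21310 for coinsurance.
Coinsurance: $21310 × 40% = $8524.
That puts the patient's cost at $450 + $8524 = $8974 before any cap.
Year-to-date out-of-pocket would reach $150 + $8974 = $9124, above the $1800 maximum, so the patient pays only $1800 − $150 = $1650.

$1650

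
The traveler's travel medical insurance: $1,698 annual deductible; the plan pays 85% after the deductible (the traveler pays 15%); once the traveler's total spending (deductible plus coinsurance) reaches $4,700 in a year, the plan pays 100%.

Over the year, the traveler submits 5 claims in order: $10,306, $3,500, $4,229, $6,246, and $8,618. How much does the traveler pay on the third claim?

$634.35

Bill 1, $10,306: $1,698 finishes the deductible; $8,608 goes to coinsurance; traveler's 15% is $1,291.20. Traveler pays $2,989.20; OOP now $2,989.20.
Bill 2, $3,500: 15% coinsurance on $3,500 = $525. Traveler pays $525; OOP now $3,514.20.
Bill 3, $4,229: deductible met; 15% of $4,229 = $634.35. Cost to traveler: $634.35. OOP to date $4,148.55.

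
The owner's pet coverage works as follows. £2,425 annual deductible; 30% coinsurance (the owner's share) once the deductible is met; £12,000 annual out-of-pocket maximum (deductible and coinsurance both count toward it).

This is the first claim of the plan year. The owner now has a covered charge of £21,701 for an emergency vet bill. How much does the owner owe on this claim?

The full £2,425 deductible is still open; £2,425 of this bill applies to it.
That leaves £21,701 − £2,425 = £19,276 for coinsurance.
Owner's 30% share of £19,276 is £5,782.80.
Owner responsibility before any cap: £2,425 + £5,782.80 = £8,207.80.
Cumulative spending £0 + £8,207.80 = £8,207.80 stays under the £12,000 maximum.

£8,207.80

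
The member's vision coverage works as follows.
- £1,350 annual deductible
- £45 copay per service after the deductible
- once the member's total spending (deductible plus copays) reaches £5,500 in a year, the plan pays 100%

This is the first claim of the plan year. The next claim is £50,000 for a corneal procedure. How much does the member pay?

Nothing has been paid toward the £1,350 deductible, so the first £1,350 of this charge is applied there.
After the £1,350 deductible portion, £50,000 − £1,350 = £48,650 is subject to the copay.
Copay on this service: £45.
Member responsibility before any cap: £1,350 + £45 = £1,395.
Cumulative spending £0 + £1,395 = £1,395 stays under the £5,500 maximum.

£1,395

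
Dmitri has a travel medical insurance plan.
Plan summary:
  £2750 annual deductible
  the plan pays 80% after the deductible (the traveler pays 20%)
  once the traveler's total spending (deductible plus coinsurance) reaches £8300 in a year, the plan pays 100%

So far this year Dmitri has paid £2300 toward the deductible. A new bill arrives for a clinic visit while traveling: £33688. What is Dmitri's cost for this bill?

Deductible still to meet: £2750 − £2300 = £450.
The remaining £33238 (= £33688 − £450) moves to coinsurance.
Coinsurance: £33238 × 20% = £6647.60.
So the traveler owes £450 + £6647.60 = £7097.60 before any cap.
That would bring total out-of-pocket to £9397.60, past the £8300 cap. The traveler is capped at £8300 − £2300 = £6000 on this claim.

£6000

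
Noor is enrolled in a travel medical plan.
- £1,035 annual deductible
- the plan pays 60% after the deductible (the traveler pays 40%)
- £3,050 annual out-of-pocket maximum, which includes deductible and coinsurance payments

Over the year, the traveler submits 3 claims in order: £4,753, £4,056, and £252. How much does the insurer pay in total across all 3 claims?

£6,011

#1 (£4,753): deductible takes £1,035, £3,718 remains; traveler's 40% is £1,487.20. Traveler pays £2,522.20; OOP now £2,522.20. Plan pays £4,753 − £2,522.20 = £2,230.80.
#2 (£4,056): deductible already satisfied, so traveler's share is 40% × £4,056 = £1,622.40. OOP would hit £4,144.60 > £3,050, so the cap limits the traveler to £3,050 − £2,522.20 = £527.80. Insurer: £4,056 − £527.80 = £3,528.20.
#3 (£252): deductible already satisfied, so traveler's share is 40% × £252 = £100.80. Adding that to £3,050 gives £3,150.80, past the £3,050 cap; traveler pays only £3,050 − £3,050 = £0. Plan pays £252 − £0 = £252.
Insurer total: £2,230.80 + £3,528.20 + £252 = £6,011.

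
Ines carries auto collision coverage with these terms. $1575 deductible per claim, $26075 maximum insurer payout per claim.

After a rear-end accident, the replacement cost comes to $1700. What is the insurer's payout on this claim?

After the deductible, $1700 − $1575 = $125 remains.
$125 ≤ $26075, so the limit doesn't bind; insurer pays $125.

$125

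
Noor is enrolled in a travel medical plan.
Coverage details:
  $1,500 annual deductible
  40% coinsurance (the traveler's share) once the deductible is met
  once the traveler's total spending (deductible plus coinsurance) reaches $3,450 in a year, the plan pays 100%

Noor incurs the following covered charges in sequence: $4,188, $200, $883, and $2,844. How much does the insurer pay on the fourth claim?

$2,402.40

Claim 1 — $4,188: deductible takes $1,500, $2,688 remains; 40% of $2,688 = $1,075.20. Cost to traveler: $2,575.20. OOP to date $2,575.20. Insurer: $4,188 − $2,575.20 = $1,612.80.
Claim 2 — $200: deductible met; 40% of $200 = $80. Traveler owes $80 (running OOP $2,655.20). Plan pays $200 − $80 = $120.
Claim 3 — $883: 40% coinsurance on $883 = $353.20. Cost to traveler: $353.20. OOP to date $3,008.40. Plan pays $883 − $353.20 = $529.80.
Claim 4 — $2,844: deductible met; 40% of $2,844 = $1,137.60. Adding that to $3,008.40 gives $4,146, past the $3,450 cap; traveler pays only $3,450 − $3,008.40 = $441.60. Plan pays $2,844 − $441.60 = $2,402.40.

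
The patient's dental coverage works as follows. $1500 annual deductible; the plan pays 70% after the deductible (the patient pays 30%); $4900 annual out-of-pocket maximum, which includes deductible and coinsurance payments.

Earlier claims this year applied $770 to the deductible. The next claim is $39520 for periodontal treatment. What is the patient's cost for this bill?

$770 of the $1500 deductible is already met, leaving $730.
The remaining $38790 (= $39520 − $730) moves to coinsurance.
30% of $38790 = $11637 falls to the patient.
So the patient owes $730 + $11637 = $12367 before any cap.
That would bring total out-of-pocket to $13137, past the $4900 cap. The patient is capped at $4900 − $770 = $4130 on this claim.

$4130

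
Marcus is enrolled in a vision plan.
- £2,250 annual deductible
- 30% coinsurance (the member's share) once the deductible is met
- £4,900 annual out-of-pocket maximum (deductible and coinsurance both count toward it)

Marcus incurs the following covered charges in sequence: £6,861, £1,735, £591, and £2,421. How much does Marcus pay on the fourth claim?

Bill 1, £6,861: £2,250 finishes the deductible; £4,611 goes to coinsurance; coinsurance £4,611 × 30% = £1,383.30. Member pays £3,633.30; OOP now £3,633.30.
Bill 2, £1,735: deductible met; 30% of £1,735 = £520.50. Cost to member: £520.50. OOP to date £4,153.80.
Bill 3, £591: deductible already satisfied, so member's share is 30% × £591 = £177.30. Member pays £177.30; OOP now £4,331.10.
Bill 4, £2,421: 30% coinsurance on £2,421 = £726.30. That would push OOP to £5,057.40, over the £4,900 cap, so member pays £4,900 − £4,331.10 = £568.90.

£568.90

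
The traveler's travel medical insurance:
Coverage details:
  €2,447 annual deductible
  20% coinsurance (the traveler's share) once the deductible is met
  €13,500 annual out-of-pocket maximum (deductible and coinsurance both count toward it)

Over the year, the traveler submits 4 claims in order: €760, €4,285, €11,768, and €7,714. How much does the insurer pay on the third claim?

€9,414.40

Claim 1 — €760: fully absorbed by the deductible. Cost to traveler: €760. OOP to date €760. Plan pays €760 − €760 = €0.
Claim 2 — €4,285: €1,687 finishes the deductible; €2,598 goes to coinsurance; 20% of €2,598 = €519.60. Traveler pays €2,206.60; OOP now €2,966.60. Plan pays €4,285 − €2,206.60 = €2,078.40.
Claim 3 — €11,768: 20% coinsurance on €11,768 = €2,353.60. Traveler owes €2,353.60 (running OOP €5,320.20). Plan pays €11,768 − €2,353.60 = €9,414.40.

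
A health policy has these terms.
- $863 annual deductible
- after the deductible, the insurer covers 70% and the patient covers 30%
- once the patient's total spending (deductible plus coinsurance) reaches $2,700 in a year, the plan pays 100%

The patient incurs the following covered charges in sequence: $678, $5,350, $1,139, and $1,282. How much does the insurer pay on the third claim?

$851.50

Claim 1 ($678): entire amount goes to the deductible. Patient pays $678; OOP now $678. Plan pays $678 − $678 = $0.
Claim 2 ($5,350): $185 to deductible, leaving $5,165; 30% of $5,165 = $1,549.50. Cost to patient: $1,734.50. OOP to date $2,412.50. Insurer: $5,350 − $1,734.50 = $3,615.50.
Claim 3 ($1,139): deductible already satisfied, so patient's share is 30% × $1,139 = $341.70. Adding that to $2,412.50 gives $2,754.20, past the $2,700 cap; patient pays only $2,700 − $2,412.50 = $287.50. Plan pays $1,139 − $287.50 = $851.50.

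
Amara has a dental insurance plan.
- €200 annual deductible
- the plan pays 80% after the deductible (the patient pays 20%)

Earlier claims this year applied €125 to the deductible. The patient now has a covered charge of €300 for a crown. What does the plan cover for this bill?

€180

€125 of the €200 deductible is already met, leaving €75.
That leaves €300 − €75 = €225 for coinsurance.
20% of €225 = €45 falls to the patient.
That puts the patient's cost at €75 + €45 = €120.
The insurer covers the remainder: €300 − €120 = €180.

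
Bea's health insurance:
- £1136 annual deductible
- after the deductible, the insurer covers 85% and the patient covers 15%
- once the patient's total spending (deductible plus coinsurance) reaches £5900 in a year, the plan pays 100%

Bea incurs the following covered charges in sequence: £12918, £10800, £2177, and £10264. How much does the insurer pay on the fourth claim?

£9213.85

Bill 1, £12918: deductible takes £1136, £11782 remains; 15% of £11782 = £1767.30. Patient pays £2903.30; OOP now £2903.30. Plan pays £12918 − £2903.30 = £10014.70.
Bill 2, £10800: deductible already satisfied, so patient's share is 15% × £10800 = £1620. Patient pays £1620; OOP now £4523.30. Plan pays £10800 − £1620 = £9180.
Bill 3, £2177: 15% coinsurance on £2177 = £326.55. Cost to patient: £326.55. OOP to date £4849.85. Plan pays £2177 − £326.55 = £1850.45.
Bill 4, £10264: deductible already satisfied, so patient's share is 15% × £10264 = £1539.60. That would push OOP to £6389.45, over the £5900 cap, so patient pays £5900 − £4849.85 = £1050.15. Insurer: £10264 − £1050.15 = £9213.85.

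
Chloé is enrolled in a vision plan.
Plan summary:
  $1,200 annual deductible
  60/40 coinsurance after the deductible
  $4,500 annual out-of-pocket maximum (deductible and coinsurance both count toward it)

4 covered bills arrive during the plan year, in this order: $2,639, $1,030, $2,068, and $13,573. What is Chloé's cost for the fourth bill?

Bill 1, $2,639: $1,200 finishes the deductible; $1,439 goes to coinsurance; coinsurance $1,439 × 40% = $575.60. Member owes $1,775.60 (running OOP $1,775.60).
Bill 2, $1,030: deductible met; 40% of $1,030 = $412. Member pays $412; OOP now $2,187.60.
Bill 3, $2,068: deductible met; 40% of $2,068 = $827.20. Cost to member: $827.20. OOP to date $3,014.80.
Bill 4, $13,573: 40% coinsurance on $13,573 = $5,429.20. Adding that to $3,014.80 gives $8,444, past the $4,500 cap; member pays only $4,500 − $3,014.80 = $1,485.20.

$1,485.20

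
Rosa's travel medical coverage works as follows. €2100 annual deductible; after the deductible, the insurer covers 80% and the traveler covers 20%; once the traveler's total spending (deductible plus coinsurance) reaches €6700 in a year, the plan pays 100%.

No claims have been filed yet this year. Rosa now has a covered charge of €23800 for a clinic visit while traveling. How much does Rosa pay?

€6440

The full €2100 deductible is still open; €2100 of this bill applies to it.
That leaves €23800 − €2100 = €21700 for coinsurance.
Coinsurance: €21700 × 20% = €4340.
Traveler responsibility before any cap: €2100 + €4340 = €6440.
Cumulative spending €0 + €6440 = €6440 stays under the €6700 maximum.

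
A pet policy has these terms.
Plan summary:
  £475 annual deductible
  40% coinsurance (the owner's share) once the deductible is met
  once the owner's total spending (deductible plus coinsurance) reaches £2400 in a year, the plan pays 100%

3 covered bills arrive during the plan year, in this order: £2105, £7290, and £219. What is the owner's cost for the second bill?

Bill 1, £2105: £475 finishes the deductible; £1630 goes to coinsurance; 40% of £1630 = £652. Cost to owner: £1127. OOP to date £1127.
Bill 2, £7290: deductible met; 40% of £7290 = £2916. That would push OOP to £4043, over the £2400 cap, so owner pays £2400 − £1127 = £1273.

£1273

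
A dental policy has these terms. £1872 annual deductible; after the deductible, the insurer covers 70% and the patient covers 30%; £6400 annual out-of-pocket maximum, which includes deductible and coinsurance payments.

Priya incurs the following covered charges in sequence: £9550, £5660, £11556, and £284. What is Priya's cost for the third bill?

Claim 1 — £9550: £1872 to deductible, leaving £7678; coinsurance £7678 × 30% = £2303.40. Patient pays £4175.40; OOP now £4175.40.
Claim 2 — £5660: 30% coinsurance on £5660 = £1698. Cost to patient: £1698. OOP to date £5873.40.
Claim 3 — £11556: deductible already satisfied, so patient's share is 30% × £11556 = £3466.80. That would push OOP to £9340.20, over the £6400 cap, so patient pays £6400 − £5873.40 = £526.60.

£526.60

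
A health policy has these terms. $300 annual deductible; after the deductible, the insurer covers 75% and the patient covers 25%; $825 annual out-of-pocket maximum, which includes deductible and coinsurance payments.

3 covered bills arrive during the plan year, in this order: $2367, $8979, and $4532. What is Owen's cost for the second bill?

Claim 1 — $2367: deductible takes $300, $2067 remains; 25% of $2067 = $516.75. Patient owes $816.75 (running OOP $816.75).
Claim 2 — $8979: deductible already satisfied, so patient's share is 25% × $8979 = $2244.75. Adding that to $816.75 gives $3061.50, past the $825 cap; patient pays only $825 − $816.75 = $8.25.

$8.25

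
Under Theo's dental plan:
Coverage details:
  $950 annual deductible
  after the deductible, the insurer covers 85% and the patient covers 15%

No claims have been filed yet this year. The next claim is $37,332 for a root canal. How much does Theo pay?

$6,407.30

Nothing has been paid toward the $950 deductible, so the first $950 of this charge is applied there.
The remaining $36,382 (= $37,332 − $950) moves to coinsurance.
15% of $36,382 = $5,457.30 falls to the patient.
That puts the patient's cost at $950 + $5,457.30 = $6,407.30.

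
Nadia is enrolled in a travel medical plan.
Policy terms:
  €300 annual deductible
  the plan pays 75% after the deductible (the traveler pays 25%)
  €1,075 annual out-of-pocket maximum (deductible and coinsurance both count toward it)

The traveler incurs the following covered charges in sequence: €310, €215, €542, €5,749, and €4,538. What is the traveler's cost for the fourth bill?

Claim 1 (€310): €300 to deductible, leaving €10; traveler's 25% is €2.50. Traveler pays €302.50; OOP now €302.50.
Claim 2 (€215): deductible already satisfied, so traveler's share is 25% × €215 = €53.75. Traveler owes €53.75 (running OOP €356.25).
Claim 3 (€542): deductible met; 25% of €542 = €135.50. Cost to traveler: €135.50. OOP to date €491.75.
Claim 4 (€5,749): deductible met; 25% of €5,749 = €1,437.25. That would push OOP to €1,929, over the €1,075 cap, so traveler pays €1,075 − €491.75 = €583.25.

€583.25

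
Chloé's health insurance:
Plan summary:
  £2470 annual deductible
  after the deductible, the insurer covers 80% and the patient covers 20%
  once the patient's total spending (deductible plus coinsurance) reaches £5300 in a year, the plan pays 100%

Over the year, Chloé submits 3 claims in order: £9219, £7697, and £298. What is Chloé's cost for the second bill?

£1480.20

Claim 1 (£9219): £2470 finishes the deductible; £6749 goes to coinsurance; 20% of £6749 = £1349.80. Patient owes £3819.80 (running OOP £3819.80).
Claim 2 (£7697): 20% coinsurance on £7697 = £1539.40. Adding that to £3819.80 gives £5359.20, past the £5300 cap; patient pays only £5300 − £3819.80 = £1480.20.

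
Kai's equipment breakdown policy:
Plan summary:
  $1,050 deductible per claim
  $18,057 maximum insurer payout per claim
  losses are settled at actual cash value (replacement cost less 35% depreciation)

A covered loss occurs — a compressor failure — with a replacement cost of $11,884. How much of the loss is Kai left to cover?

Depreciate 35%: the covered value is $11,884 × 0.65 = $7,724.60.
Less the $1,050 deductible: $7,724.60 − $1,050 = $6,674.60.
$6,674.60 ≤ $18,057, so the limit doesn't bind; insurer pays $6,674.60.
The business owner bears the rest of the original loss: $11,884 − $6,674.60 = $5,209.40.

$5,209.40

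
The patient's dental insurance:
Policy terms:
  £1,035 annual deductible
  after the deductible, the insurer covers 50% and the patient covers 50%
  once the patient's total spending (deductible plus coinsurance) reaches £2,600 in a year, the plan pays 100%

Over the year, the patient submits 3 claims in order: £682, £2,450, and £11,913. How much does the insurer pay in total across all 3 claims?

Bill 1, £682: entire amount goes to the deductible. Patient owes £682 (running OOP £682). Plan pays £682 − £682 = £0.
Bill 2, £2,450: £353 finishes the deductible; £2,097 goes to coinsurance; patient's 50% is £1,048.50. Patient pays £1,401.50; OOP now £2,083.50. Insurer: £2,450 − £1,401.50 = £1,048.50.
Bill 3, £11,913: deductible already satisfied, so patient's share is 50% × £11,913 = £5,956.50. Adding that to £2,083.50 gives £8,040, past the £2,600 cap; patient pays only £2,600 − £2,083.50 = £516.50. Insurer: £11,913 − £516.50 = £11,396.50.
Insurer total: £0 + £1,048.50 + £11,396.50 = £12,445.

£12,445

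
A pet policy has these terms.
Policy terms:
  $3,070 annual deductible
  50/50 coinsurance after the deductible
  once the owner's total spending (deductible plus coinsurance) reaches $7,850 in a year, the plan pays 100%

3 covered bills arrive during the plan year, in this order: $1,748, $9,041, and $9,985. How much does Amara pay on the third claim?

Claim 1 — $1,748: entire amount goes to the deductible. Owner pays $1,748; OOP now $1,748.
Claim 2 — $9,041: deductible takes $1,322, $7,719 remains; coinsurance $7,719 × 50% = $3,859.50. Owner pays $5,181.50; OOP now $6,929.50.
Claim 3 — $9,985: deductible already satisfied, so owner's share is 50% × $9,985 = $4,992.50. That would push OOP to $11,922, over the $7,850 cap, so owner pays $7,850 − $6,929.50 = $920.50.

$920.50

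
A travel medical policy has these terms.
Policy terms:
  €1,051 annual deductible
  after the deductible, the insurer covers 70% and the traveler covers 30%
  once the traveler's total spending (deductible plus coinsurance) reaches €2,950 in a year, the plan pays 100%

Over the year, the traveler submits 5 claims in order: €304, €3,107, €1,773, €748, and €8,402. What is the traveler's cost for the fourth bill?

€224.40

#1 (€304): all of it applies to the deductible. Cost to traveler: €304. OOP to date €304.
#2 (€3,107): €747 finishes the deductible; €2,360 goes to coinsurance; 30% of €2,360 = €708. Cost to traveler: €1,455. OOP to date €1,759.
#3 (€1,773): deductible already satisfied, so traveler's share is 30% × €1,773 = €531.90. Cost to traveler: €531.90. OOP to date €2,290.90.
#4 (€748): deductible already satisfied, so traveler's share is 30% × €748 = €224.40. Traveler owes €224.40 (running OOP €2,515.30).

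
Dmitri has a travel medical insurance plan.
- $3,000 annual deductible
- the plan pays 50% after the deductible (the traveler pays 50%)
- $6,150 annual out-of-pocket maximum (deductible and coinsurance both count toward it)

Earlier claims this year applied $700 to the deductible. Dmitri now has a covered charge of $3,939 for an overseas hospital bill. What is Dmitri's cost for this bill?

$3,119.50

Deductible still to meet: $3,000 − $700 = $2,300.
The remaining $1,639 (= $3,939 − $2,300) moves to coinsurance.
50% of $1,639 = $819.50 falls to the traveler.
That puts the traveler's cost at $2,300 + $819.50 = $3,119.50 before any cap.
Year-to-date out-of-pocket becomes $700 + $3,119.50 = $3,819.50, still under the $6,150 maximum, so no cap applies.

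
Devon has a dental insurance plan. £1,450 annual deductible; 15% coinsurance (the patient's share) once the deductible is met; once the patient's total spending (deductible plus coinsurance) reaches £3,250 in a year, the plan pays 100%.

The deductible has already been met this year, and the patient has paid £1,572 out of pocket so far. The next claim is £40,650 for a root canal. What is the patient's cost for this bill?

The deductible is already satisfied, so the full bill goes to coinsurance.
Patient's 15% share of £40,650 is £6,097.50.
Year-to-date out-of-pocket would reach £1,572 + £6,097.50 = £7,669.50, above the £3,250 maximum, so the patient pays only £3,250 − £1,572 = £1,678.

£1,678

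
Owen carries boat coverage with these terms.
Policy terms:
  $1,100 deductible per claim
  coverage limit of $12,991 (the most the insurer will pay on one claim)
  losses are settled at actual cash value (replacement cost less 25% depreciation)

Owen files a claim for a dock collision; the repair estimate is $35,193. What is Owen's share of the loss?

At 25% depreciation, ACV = $35,193 − $8,798.25 = $26,394.75.
Subtract the deductible: $26,394.75 − $1,100 = $25,294.75.
The $12,991 per-incident cap binds; insurer pays $12,991.
The owner bears the rest of the original loss: $35,193 − $12,991 = $22,202.

$22,202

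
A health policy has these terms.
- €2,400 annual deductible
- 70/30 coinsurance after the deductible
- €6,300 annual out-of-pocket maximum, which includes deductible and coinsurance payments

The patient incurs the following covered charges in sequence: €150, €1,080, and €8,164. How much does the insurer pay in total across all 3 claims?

Claim 1 — €150: fully absorbed by the deductible. Patient owes €150 (running OOP €150). Insurer: €150 − €150 = €0.
Claim 2 — €1,080: all of it applies to the deductible. Cost to patient: €1,080. OOP to date €1,230. Insurer: €1,080 − €1,080 = €0.
Claim 3 — €8,164: €1,170 to deductible, leaving €6,994; patient's 30% is €2,098.20. Patient owes €3,268.20 (running OOP €4,498.20). Plan pays €8,164 − €3,268.20 = €4,895.80.
Insurer total = bills − patient's total = €9,394 − €4,498.20 = €4,895.80.

€4,895.80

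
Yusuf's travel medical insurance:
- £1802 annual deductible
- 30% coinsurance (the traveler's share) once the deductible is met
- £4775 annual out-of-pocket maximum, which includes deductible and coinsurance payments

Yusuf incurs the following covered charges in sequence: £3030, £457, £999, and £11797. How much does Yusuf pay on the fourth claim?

Bill 1, £3030: deductible takes £1802, £1228 remains; 30% of £1228 = £368.40. Traveler pays £2170.40; OOP now £2170.40.
Bill 2, £457: deductible met; 30% of £457 = £137.10. Traveler pays £137.10; OOP now £2307.50.
Bill 3, £999: deductible already satisfied, so traveler's share is 30% × £999 = £299.70. Cost to traveler: £299.70. OOP to date £2607.20.
Bill 4, £11797: deductible already satisfied, so traveler's share is 30% × £11797 = £3539.10. OOP would hit £6146.30 > £4775, so the cap limits the traveler to £4775 − £2607.20 = £2167.80.

£2167.80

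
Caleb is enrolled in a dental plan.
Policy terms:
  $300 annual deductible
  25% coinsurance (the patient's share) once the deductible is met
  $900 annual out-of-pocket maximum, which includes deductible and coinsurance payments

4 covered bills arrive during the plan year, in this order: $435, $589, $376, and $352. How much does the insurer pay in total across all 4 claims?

Bill 1, $435: $300 finishes the deductible; $135 goes to coinsurance; coinsurance $135 × 25% = $33.75. Patient pays $333.75; OOP now $333.75. Insurer: $435 − $333.75 = $101.25.
Bill 2, $589: deductible met; 25% of $589 = $147.25. Cost to patient: $147.25. OOP to date $481. Plan pays $589 − $147.25 = $441.75.
Bill 3, $376: 25% coinsurance on $376 = $94. Cost to patient: $94. OOP to date $575. Plan pays $376 − $94 = $282.
Bill 4, $352: deductible met; 25% of $352 = $88. Patient pays $88; OOP now $663. Plan pays $352 − $88 = $264.
Insurer total: $101.25 + $441.75 + $282 + $264 = $1089.

$1089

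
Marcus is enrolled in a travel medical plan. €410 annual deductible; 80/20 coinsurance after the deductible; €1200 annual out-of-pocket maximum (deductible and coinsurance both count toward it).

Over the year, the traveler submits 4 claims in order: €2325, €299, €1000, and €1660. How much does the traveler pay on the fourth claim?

€147.20

Bill 1, €2325: deductible takes €410, €1915 remains; coinsurance €1915 × 20% = €383. Traveler pays €793; OOP now €793.
Bill 2, €299: 20% coinsurance on €299 = €59.80. Cost to traveler: €59.80. OOP to date €852.80.
Bill 3, €1000: 20% coinsurance on €1000 = €200. Traveler pays €200; OOP now €1052.80.
Bill 4, €1660: deductible met; 20% of €1660 = €332. Adding that to €1052.80 gives €1384.80, past the €1200 cap; traveler pays only €1200 − €1052.80 = €147.20.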